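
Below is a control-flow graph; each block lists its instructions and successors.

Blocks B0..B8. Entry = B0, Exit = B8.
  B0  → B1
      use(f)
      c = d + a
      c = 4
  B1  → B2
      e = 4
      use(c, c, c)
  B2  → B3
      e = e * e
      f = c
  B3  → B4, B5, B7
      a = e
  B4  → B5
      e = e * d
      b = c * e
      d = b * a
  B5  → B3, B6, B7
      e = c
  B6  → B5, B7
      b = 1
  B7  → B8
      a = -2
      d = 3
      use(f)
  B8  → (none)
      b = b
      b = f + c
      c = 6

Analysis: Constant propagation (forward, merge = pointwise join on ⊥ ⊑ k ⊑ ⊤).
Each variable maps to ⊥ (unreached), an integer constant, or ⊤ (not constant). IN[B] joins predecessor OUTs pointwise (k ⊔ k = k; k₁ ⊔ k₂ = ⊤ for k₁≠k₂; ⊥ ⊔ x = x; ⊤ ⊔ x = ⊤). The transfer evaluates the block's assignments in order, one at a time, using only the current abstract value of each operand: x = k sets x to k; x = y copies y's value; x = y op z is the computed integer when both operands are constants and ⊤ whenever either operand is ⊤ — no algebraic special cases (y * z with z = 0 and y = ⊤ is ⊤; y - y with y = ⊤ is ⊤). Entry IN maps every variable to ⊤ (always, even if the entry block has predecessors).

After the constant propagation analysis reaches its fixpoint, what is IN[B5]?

Fixpoint table:
  B0:  IN=(all ⊤)  OUT={c:4; rest ⊤}
  B1:  IN={c:4; rest ⊤}  OUT={c:4, e:4; rest ⊤}
  B2:  IN={c:4, e:4; rest ⊤}  OUT={c:4, e:16, f:4; rest ⊤}
  B3:  IN={c:4, f:4; rest ⊤}  OUT={c:4, f:4; rest ⊤}
  B4:  IN={c:4, f:4; rest ⊤}  OUT={c:4, f:4; rest ⊤}
  B5:  IN={c:4, f:4; rest ⊤}  OUT={c:4, e:4, f:4; rest ⊤}
  B6:  IN={c:4, e:4, f:4; rest ⊤}  OUT={b:1, c:4, e:4, f:4; rest ⊤}
  B7:  IN={c:4, f:4; rest ⊤}  OUT={a:-2, c:4, d:3, f:4; rest ⊤}
  B8:  IN={a:-2, c:4, d:3, f:4; rest ⊤}  OUT={a:-2, b:8, c:6, d:3, f:4; rest ⊤}

Merge at B5: IN[B5] = OUT[B3] ⊔ OUT[B4] ⊔ OUT[B6] = {a: ⊤, b: ⊤, c: 4, d: ⊤, e: ⊤, f: 4}

Answer: {a: ⊤, b: ⊤, c: 4, d: ⊤, e: ⊤, f: 4}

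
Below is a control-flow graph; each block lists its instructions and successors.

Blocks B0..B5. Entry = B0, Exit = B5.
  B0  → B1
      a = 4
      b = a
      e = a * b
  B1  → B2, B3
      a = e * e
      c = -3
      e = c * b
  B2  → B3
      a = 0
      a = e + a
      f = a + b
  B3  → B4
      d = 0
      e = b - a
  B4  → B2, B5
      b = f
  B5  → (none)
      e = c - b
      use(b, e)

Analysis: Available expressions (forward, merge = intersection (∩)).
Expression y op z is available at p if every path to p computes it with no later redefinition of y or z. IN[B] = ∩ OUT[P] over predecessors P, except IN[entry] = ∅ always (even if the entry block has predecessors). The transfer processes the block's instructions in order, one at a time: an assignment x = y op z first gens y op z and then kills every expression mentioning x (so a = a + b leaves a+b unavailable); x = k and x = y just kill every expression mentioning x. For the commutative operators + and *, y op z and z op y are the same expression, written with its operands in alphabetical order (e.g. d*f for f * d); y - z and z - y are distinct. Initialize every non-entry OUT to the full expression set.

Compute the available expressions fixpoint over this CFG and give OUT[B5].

Answer: {c-b}

Trace:
Converged values:
  B0: | IN={} | OUT={a*b}
  B1: | IN={a*b} | OUT={b*c}
  B2: | IN={} | OUT={a+b}
  B3: | IN={} | OUT={b-a}
  B4: | IN={b-a} | OUT={}
  B5: | IN={} | OUT={c-b}

Merge at B5: IN[B5] = OUT[B4] = {}
Applying B5's transfer function to that IN value gives OUT[B5] (row B5 above).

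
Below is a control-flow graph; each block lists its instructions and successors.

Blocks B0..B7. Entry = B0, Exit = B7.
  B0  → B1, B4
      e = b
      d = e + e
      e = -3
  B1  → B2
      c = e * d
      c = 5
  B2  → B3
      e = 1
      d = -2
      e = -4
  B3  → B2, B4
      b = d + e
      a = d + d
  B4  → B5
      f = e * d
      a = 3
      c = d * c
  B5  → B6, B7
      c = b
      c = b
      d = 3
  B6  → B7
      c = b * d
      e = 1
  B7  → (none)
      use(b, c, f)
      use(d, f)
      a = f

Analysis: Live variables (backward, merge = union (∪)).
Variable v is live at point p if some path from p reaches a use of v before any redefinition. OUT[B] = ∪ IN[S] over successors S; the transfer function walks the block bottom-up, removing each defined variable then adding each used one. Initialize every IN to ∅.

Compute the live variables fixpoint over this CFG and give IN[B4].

Answer: {b, c, d, e}

Derivation:
Converged values:
  B0: | IN={b, c} | OUT={b, c, d, e}
  B1: | IN={d, e} | OUT={c}
  B2: | IN={c} | OUT={c, d, e}
  B3: | IN={c, d, e} | OUT={b, c, d, e}
  B4: | IN={b, c, d, e} | OUT={b, f}
  B5: | IN={b, f} | OUT={b, c, d, f}
  B6: | IN={b, d, f} | OUT={b, c, d, f}
  B7: | IN={b, c, d, f} | OUT={}

Merge at B4: OUT[B4] = IN[B5] = {b, f}
Applying B4's transfer function to that OUT value gives IN[B4] (row B4 above).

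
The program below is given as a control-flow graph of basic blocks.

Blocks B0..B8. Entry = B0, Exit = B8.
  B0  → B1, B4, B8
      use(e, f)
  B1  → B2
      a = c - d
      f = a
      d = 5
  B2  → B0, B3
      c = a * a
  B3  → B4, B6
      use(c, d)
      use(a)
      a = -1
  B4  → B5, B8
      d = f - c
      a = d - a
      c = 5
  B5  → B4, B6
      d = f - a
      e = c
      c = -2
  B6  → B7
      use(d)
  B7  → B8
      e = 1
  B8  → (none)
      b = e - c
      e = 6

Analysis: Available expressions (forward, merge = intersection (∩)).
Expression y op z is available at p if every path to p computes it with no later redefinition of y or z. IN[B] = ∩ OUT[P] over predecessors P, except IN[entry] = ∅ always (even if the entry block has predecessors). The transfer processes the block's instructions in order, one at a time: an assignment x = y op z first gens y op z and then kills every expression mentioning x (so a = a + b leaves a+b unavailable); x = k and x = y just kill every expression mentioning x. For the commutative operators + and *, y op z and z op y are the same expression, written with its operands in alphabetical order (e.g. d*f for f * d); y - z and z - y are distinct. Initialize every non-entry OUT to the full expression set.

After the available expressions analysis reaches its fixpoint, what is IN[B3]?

Answer: {a*a}

Derivation:
Fixpoint table:
  B0: | IN={} | OUT={}
  B1: | IN={} | OUT={}
  B2: | IN={} | OUT={a*a}
  B3: | IN={a*a} | OUT={}
  B4: | IN={} | OUT={}
  B5: | IN={} | OUT={f-a}
  B6: | IN={} | OUT={}
  B7: | IN={} | OUT={}
  B8: | IN={} | OUT={}

Merge at B3: IN[B3] = OUT[B2] = {a*a}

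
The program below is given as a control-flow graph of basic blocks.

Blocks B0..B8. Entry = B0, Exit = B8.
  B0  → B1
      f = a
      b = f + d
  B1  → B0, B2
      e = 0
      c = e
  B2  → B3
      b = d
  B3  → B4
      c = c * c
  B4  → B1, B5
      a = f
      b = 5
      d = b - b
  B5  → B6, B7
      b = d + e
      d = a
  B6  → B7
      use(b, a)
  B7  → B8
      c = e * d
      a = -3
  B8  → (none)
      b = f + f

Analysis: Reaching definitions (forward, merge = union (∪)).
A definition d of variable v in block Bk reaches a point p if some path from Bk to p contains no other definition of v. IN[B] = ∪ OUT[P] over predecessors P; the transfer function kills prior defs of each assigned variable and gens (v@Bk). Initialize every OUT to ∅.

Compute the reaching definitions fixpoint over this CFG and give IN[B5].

Converged values:
  B0: | IN={a@B4, b@B0, b@B4, c@B1, d@B4, e@B1, f@B0} | OUT={a@B4, b@B0, c@B1, d@B4, e@B1, f@B0}
  B1: | IN={a@B4, b@B0, b@B4, c@B1, c@B3, d@B4, e@B1, f@B0} | OUT={a@B4, b@B0, b@B4, c@B1, d@B4, e@B1, f@B0}
  B2: | IN={a@B4, b@B0, b@B4, c@B1, d@B4, e@B1, f@B0} | OUT={a@B4, b@B2, c@B1, d@B4, e@B1, f@B0}
  B3: | IN={a@B4, b@B2, c@B1, d@B4, e@B1, f@B0} | OUT={a@B4, b@B2, c@B3, d@B4, e@B1, f@B0}
  B4: | IN={a@B4, b@B2, c@B3, d@B4, e@B1, f@B0} | OUT={a@B4, b@B4, c@B3, d@B4, e@B1, f@B0}
  B5: | IN={a@B4, b@B4, c@B3, d@B4, e@B1, f@B0} | OUT={a@B4, b@B5, c@B3, d@B5, e@B1, f@B0}
  B6: | IN={a@B4, b@B5, c@B3, d@B5, e@B1, f@B0} | OUT={a@B4, b@B5, c@B3, d@B5, e@B1, f@B0}
  B7: | IN={a@B4, b@B5, c@B3, d@B5, e@B1, f@B0} | OUT={a@B7, b@B5, c@B7, d@B5, e@B1, f@B0}
  B8: | IN={a@B7, b@B5, c@B7, d@B5, e@B1, f@B0} | OUT={a@B7, b@B8, c@B7, d@B5, e@B1, f@B0}

Merge at B5: IN[B5] = OUT[B4] = {a@B4, b@B4, c@B3, d@B4, e@B1, f@B0}

Answer: {a@B4, b@B4, c@B3, d@B4, e@B1, f@B0}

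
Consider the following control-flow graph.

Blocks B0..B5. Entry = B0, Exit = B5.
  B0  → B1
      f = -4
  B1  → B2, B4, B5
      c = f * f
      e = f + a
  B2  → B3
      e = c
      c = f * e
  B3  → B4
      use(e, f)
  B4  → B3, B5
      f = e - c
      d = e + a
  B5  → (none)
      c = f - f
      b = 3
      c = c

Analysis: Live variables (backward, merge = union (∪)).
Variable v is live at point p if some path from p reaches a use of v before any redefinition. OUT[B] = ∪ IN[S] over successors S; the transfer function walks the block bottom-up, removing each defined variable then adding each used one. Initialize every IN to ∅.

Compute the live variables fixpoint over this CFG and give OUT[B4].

Answer: {a, c, e, f}

Working:
Converged values:
  B0:  IN={a}  OUT={a, f}
  B1:  IN={a, f}  OUT={a, c, e, f}
  B2:  IN={a, c, f}  OUT={a, c, e, f}
  B3:  IN={a, c, e, f}  OUT={a, c, e}
  B4:  IN={a, c, e}  OUT={a, c, e, f}
  B5:  IN={f}  OUT={}

Merge at B4: OUT[B4] = IN[B3] ⊔ IN[B5] = {a, c, e, f}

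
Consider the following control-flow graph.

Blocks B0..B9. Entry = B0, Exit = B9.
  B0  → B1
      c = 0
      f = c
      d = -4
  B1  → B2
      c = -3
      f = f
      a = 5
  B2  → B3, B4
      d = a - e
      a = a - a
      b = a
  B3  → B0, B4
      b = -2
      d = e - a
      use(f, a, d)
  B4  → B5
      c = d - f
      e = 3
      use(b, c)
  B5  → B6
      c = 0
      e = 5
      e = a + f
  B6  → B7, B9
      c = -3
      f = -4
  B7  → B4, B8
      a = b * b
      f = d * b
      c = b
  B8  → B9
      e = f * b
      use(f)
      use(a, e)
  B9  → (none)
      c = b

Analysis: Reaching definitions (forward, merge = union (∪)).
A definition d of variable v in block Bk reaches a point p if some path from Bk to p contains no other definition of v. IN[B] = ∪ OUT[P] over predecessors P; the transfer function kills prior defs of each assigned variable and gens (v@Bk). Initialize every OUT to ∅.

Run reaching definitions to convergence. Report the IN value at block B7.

Per-block solution:
  B0: | IN={a@B2, b@B3, c@B1, d@B3, f@B1} | OUT={a@B2, b@B3, c@B0, d@B0, f@B0}
  B1: | IN={a@B2, b@B3, c@B0, d@B0, f@B0} | OUT={a@B1, b@B3, c@B1, d@B0, f@B1}
  B2: | IN={a@B1, b@B3, c@B1, d@B0, f@B1} | OUT={a@B2, b@B2, c@B1, d@B2, f@B1}
  B3: | IN={a@B2, b@B2, c@B1, d@B2, f@B1} | OUT={a@B2, b@B3, c@B1, d@B3, f@B1}
  B4: | IN={a@B2, a@B7, b@B2, b@B3, c@B1, c@B7, d@B2, d@B3, e@B5, f@B1, f@B7} | OUT={a@B2, a@B7, b@B2, b@B3, c@B4, d@B2, d@B3, e@B4, f@B1, f@B7}
  B5: | IN={a@B2, a@B7, b@B2, b@B3, c@B4, d@B2, d@B3, e@B4, f@B1, f@B7} | OUT={a@B2, a@B7, b@B2, b@B3, c@B5, d@B2, d@B3, e@B5, f@B1, f@B7}
  B6: | IN={a@B2, a@B7, b@B2, b@B3, c@B5, d@B2, d@B3, e@B5, f@B1, f@B7} | OUT={a@B2, a@B7, b@B2, b@B3, c@B6, d@B2, d@B3, e@B5, f@B6}
  B7: | IN={a@B2, a@B7, b@B2, b@B3, c@B6, d@B2, d@B3, e@B5, f@B6} | OUT={a@B7, b@B2, b@B3, c@B7, d@B2, d@B3, e@B5, f@B7}
  B8: | IN={a@B7, b@B2, b@B3, c@B7, d@B2, d@B3, e@B5, f@B7} | OUT={a@B7, b@B2, b@B3, c@B7, d@B2, d@B3, e@B8, f@B7}
  B9: | IN={a@B2, a@B7, b@B2, b@B3, c@B6, c@B7, d@B2, d@B3, e@B5, e@B8, f@B6, f@B7} | OUT={a@B2, a@B7, b@B2, b@B3, c@B9, d@B2, d@B3, e@B5, e@B8, f@B6, f@B7}

Merge at B7: IN[B7] = OUT[B6] = {a@B2, a@B7, b@B2, b@B3, c@B6, d@B2, d@B3, e@B5, f@B6}

Answer: {a@B2, a@B7, b@B2, b@B3, c@B6, d@B2, d@B3, e@B5, f@B6}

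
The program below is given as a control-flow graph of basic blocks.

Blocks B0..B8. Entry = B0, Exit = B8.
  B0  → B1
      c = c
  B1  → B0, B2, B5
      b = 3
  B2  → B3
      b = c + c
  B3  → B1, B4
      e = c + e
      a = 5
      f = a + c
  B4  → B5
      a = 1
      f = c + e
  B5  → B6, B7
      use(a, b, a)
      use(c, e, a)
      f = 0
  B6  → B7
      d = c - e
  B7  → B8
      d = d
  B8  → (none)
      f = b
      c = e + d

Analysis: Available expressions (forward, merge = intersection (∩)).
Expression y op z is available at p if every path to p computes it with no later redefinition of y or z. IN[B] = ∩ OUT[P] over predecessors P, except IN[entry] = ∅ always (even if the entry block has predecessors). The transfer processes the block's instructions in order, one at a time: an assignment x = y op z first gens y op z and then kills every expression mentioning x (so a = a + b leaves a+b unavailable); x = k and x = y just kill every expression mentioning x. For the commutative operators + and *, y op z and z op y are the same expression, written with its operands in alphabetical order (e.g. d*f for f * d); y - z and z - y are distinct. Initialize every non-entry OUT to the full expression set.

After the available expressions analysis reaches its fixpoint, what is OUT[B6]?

Answer: {c-e}

Trace:
Converged values:
  B0:  IN={}  OUT={}
  B1:  IN={}  OUT={}
  B2:  IN={}  OUT={c+c}
  B3:  IN={c+c}  OUT={a+c, c+c}
  B4:  IN={a+c, c+c}  OUT={c+c, c+e}
  B5:  IN={}  OUT={}
  B6:  IN={}  OUT={c-e}
  B7:  IN={}  OUT={}
  B8:  IN={}  OUT={d+e}

Merge at B6: IN[B6] = OUT[B5] = {}
Applying B6's transfer function to that IN value gives OUT[B6] (row B6 above).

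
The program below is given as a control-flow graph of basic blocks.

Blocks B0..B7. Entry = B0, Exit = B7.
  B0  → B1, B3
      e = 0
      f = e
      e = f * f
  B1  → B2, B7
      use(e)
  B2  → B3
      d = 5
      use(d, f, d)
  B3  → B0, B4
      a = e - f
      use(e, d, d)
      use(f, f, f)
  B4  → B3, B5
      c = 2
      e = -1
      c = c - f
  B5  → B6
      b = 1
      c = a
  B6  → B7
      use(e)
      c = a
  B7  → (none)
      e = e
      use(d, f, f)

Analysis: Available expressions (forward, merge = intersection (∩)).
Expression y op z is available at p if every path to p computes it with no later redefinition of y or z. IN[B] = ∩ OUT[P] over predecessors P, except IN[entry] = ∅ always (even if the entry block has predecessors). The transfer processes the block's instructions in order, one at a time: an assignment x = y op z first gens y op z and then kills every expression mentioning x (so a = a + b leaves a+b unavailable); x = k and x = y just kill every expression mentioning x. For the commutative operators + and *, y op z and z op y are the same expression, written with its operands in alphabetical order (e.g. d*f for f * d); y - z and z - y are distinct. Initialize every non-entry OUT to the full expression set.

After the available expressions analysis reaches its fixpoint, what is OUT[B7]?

Answer: {f*f}

Derivation:
Per-block solution:
  B0:   IN={}   OUT={f*f}
  B1:   IN={f*f}   OUT={f*f}
  B2:   IN={f*f}   OUT={f*f}
  B3:   IN={f*f}   OUT={e-f, f*f}
  B4:   IN={e-f, f*f}   OUT={f*f}
  B5:   IN={f*f}   OUT={f*f}
  B6:   IN={f*f}   OUT={f*f}
  B7:   IN={f*f}   OUT={f*f}

Merge at B7: IN[B7] = OUT[B1] ∩ OUT[B6] = {f*f}
Applying B7's transfer function to that IN value gives OUT[B7] (row B7 above).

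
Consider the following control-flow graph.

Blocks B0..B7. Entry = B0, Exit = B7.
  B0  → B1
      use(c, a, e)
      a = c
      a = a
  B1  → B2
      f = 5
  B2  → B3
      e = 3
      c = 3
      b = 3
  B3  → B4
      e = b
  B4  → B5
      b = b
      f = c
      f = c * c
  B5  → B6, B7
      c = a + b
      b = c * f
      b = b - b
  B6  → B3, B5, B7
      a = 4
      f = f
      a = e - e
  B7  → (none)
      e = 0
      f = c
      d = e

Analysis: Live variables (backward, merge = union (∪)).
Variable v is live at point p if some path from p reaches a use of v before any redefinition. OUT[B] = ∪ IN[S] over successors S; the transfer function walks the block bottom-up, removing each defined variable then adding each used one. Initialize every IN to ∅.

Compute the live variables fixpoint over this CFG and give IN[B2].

Per-block solution:
  B0: | IN={a, c, e} | OUT={a}
  B1: | IN={a} | OUT={a}
  B2: | IN={a} | OUT={a, b, c}
  B3: | IN={a, b, c} | OUT={a, b, c, e}
  B4: | IN={a, b, c, e} | OUT={a, b, e, f}
  B5: | IN={a, b, e, f} | OUT={b, c, e, f}
  B6: | IN={b, c, e, f} | OUT={a, b, c, e, f}
  B7: | IN={c} | OUT={}

Merge at B2: OUT[B2] = IN[B3] = {a, b, c}
Applying B2's transfer function to that OUT value gives IN[B2] (row B2 above).

Answer: {a}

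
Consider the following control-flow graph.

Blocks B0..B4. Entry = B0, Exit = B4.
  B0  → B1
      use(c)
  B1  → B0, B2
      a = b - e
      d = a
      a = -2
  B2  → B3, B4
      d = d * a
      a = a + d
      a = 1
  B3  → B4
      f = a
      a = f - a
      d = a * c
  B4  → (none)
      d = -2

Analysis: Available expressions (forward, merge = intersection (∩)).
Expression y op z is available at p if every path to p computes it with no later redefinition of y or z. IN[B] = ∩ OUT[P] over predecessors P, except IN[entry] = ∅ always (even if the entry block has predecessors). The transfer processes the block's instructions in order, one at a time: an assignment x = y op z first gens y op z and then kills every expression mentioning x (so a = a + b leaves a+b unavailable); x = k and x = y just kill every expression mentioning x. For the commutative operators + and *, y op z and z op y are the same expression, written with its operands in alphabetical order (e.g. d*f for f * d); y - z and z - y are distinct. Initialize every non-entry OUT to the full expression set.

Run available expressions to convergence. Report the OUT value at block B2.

Per-block solution:
  B0:   IN={}   OUT={}
  B1:   IN={}   OUT={b-e}
  B2:   IN={b-e}   OUT={b-e}
  B3:   IN={b-e}   OUT={a*c, b-e}
  B4:   IN={b-e}   OUT={b-e}

Merge at B2: IN[B2] = OUT[B1] = {b-e}
Applying B2's transfer function to that IN value gives OUT[B2] (row B2 above).

Answer: {b-e}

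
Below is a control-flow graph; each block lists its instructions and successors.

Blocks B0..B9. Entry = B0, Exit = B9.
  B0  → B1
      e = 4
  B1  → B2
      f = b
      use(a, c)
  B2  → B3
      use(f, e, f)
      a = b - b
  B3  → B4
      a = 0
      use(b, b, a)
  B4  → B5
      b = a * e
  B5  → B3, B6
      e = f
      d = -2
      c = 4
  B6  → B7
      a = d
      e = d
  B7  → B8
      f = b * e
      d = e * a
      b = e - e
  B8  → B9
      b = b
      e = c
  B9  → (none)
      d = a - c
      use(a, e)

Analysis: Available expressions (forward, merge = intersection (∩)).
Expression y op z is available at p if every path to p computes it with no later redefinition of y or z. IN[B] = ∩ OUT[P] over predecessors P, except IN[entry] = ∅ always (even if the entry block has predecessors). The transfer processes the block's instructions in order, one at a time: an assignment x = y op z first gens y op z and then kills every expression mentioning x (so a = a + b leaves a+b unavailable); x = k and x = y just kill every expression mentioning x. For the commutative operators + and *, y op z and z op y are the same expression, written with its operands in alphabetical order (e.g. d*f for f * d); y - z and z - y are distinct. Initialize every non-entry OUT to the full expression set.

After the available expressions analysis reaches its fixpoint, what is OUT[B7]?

Answer: {a*e, e-e}

Working:
Per-block solution:
  B0: | IN={} | OUT={}
  B1: | IN={} | OUT={}
  B2: | IN={} | OUT={b-b}
  B3: | IN={} | OUT={}
  B4: | IN={} | OUT={a*e}
  B5: | IN={a*e} | OUT={}
  B6: | IN={} | OUT={}
  B7: | IN={} | OUT={a*e, e-e}
  B8: | IN={a*e, e-e} | OUT={}
  B9: | IN={} | OUT={a-c}

Merge at B7: IN[B7] = OUT[B6] = {}
Applying B7's transfer function to that IN value gives OUT[B7] (row B7 above).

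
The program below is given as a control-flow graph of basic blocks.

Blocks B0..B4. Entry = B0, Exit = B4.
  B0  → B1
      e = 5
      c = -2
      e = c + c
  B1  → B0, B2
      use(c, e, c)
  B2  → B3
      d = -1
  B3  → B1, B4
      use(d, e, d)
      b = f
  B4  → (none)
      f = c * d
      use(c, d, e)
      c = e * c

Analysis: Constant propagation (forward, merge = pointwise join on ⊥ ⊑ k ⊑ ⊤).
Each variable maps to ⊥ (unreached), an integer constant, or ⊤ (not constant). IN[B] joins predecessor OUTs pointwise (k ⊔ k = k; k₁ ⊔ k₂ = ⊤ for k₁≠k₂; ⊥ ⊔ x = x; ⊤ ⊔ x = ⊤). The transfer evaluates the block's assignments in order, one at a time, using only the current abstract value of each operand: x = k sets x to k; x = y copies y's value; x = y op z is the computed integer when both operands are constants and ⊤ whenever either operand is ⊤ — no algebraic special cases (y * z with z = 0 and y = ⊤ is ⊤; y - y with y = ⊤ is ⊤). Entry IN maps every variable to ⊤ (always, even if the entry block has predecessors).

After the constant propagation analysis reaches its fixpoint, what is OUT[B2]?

Answer: {a: ⊤, b: ⊤, c: -2, d: -1, e: -4, f: ⊤}

Derivation:
Per-block solution:
  B0:   IN=(all ⊤)   OUT={c:-2, e:-4; rest ⊤}
  B1:   IN={c:-2, e:-4; rest ⊤}   OUT={c:-2, e:-4; rest ⊤}
  B2:   IN={c:-2, e:-4; rest ⊤}   OUT={c:-2, d:-1, e:-4; rest ⊤}
  B3:   IN={c:-2, d:-1, e:-4; rest ⊤}   OUT={c:-2, d:-1, e:-4; rest ⊤}
  B4:   IN={c:-2, d:-1, e:-4; rest ⊤}   OUT={c:8, d:-1, e:-4, f:2; rest ⊤}

Merge at B2: IN[B2] = OUT[B1] = {a: ⊤, b: ⊤, c: -2, d: ⊤, e: -4, f: ⊤}
Applying B2's transfer function to that IN value gives OUT[B2] (row B2 above).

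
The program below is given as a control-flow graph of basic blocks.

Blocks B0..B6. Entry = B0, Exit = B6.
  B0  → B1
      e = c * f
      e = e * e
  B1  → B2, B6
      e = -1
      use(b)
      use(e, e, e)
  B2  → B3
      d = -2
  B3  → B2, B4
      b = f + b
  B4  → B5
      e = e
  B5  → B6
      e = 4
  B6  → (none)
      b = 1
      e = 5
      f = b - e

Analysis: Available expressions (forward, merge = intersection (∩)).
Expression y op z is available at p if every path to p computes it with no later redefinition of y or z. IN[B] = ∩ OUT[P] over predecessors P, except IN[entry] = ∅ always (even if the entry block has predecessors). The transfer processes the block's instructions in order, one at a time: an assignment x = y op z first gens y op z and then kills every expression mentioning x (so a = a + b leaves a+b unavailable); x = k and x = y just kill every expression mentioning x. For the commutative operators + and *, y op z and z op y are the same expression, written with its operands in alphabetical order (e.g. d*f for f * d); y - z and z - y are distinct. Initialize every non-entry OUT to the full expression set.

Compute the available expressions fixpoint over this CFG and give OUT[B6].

Answer: {b-e}

Trace:
Converged values:
  B0: | IN={} | OUT={c*f}
  B1: | IN={c*f} | OUT={c*f}
  B2: | IN={c*f} | OUT={c*f}
  B3: | IN={c*f} | OUT={c*f}
  B4: | IN={c*f} | OUT={c*f}
  B5: | IN={c*f} | OUT={c*f}
  B6: | IN={c*f} | OUT={b-e}

Merge at B6: IN[B6] = OUT[B1] ∩ OUT[B5] = {c*f}
Applying B6's transfer function to that IN value gives OUT[B6] (row B6 above).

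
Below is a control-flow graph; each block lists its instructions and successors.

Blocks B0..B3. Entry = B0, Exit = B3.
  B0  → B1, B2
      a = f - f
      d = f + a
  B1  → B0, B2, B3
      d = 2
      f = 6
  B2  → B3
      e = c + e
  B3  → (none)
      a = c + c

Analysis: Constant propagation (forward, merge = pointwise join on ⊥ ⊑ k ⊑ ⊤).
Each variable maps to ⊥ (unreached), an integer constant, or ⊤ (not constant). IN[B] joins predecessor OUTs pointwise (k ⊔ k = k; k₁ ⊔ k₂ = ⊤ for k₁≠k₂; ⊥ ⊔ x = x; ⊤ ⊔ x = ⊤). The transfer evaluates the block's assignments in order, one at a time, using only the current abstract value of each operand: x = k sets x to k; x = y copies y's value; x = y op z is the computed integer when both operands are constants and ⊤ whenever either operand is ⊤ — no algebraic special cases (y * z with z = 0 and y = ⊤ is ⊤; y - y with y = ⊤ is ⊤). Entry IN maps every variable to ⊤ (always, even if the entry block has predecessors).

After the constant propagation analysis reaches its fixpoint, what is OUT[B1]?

Answer: {a: ⊤, b: ⊤, c: ⊤, d: 2, e: ⊤, f: 6}

Working:
Per-block solution:
  B0:  IN=(all ⊤)  OUT=(all ⊤)
  B1:  IN=(all ⊤)  OUT={d:2, f:6; rest ⊤}
  B2:  IN=(all ⊤)  OUT=(all ⊤)
  B3:  IN=(all ⊤)  OUT=(all ⊤)

Merge at B1: IN[B1] = OUT[B0] = {a: ⊤, b: ⊤, c: ⊤, d: ⊤, e: ⊤, f: ⊤}
Applying B1's transfer function to that IN value gives OUT[B1] (row B1 above).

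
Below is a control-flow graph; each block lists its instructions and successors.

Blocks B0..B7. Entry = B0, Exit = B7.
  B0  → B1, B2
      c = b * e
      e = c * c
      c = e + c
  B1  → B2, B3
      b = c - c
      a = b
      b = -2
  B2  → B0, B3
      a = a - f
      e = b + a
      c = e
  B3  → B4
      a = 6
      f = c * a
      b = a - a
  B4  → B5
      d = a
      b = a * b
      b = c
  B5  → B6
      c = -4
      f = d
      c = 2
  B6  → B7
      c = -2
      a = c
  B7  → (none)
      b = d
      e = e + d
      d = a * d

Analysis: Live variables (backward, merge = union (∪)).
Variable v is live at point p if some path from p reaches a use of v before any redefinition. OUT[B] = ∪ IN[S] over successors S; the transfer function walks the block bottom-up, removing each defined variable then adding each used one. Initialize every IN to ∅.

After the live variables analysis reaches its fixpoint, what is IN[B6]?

Answer: {d, e}

Working:
Fixpoint table:
  B0: | IN={a, b, e, f} | OUT={a, b, c, e, f}
  B1: | IN={c, e, f} | OUT={a, b, c, e, f}
  B2: | IN={a, b, f} | OUT={a, b, c, e, f}
  B3: | IN={c, e} | OUT={a, b, c, e}
  B4: | IN={a, b, c, e} | OUT={d, e}
  B5: | IN={d, e} | OUT={d, e}
  B6: | IN={d, e} | OUT={a, d, e}
  B7: | IN={a, d, e} | OUT={}

Merge at B6: OUT[B6] = IN[B7] = {a, d, e}
Applying B6's transfer function to that OUT value gives IN[B6] (row B6 above).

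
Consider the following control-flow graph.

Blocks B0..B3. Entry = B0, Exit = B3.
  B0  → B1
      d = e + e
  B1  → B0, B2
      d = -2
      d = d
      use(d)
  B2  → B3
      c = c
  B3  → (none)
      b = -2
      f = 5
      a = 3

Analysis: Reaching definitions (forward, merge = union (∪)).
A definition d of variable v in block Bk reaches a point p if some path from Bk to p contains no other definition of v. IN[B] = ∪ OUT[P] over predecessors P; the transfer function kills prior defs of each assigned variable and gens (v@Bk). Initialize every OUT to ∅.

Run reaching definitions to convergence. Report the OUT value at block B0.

Answer: {d@B0}

Working:
Converged values:
  B0:   IN={d@B1}   OUT={d@B0}
  B1:   IN={d@B0}   OUT={d@B1}
  B2:   IN={d@B1}   OUT={c@B2, d@B1}
  B3:   IN={c@B2, d@B1}   OUT={a@B3, b@B3, c@B2, d@B1, f@B3}

Merge at B0 (entry node, so the boundary value {} is joined with the incoming edge(s)): IN[B0] = {} ⊔ OUT[B1] = {d@B1}
Applying B0's transfer function to that IN value gives OUT[B0] (row B0 above).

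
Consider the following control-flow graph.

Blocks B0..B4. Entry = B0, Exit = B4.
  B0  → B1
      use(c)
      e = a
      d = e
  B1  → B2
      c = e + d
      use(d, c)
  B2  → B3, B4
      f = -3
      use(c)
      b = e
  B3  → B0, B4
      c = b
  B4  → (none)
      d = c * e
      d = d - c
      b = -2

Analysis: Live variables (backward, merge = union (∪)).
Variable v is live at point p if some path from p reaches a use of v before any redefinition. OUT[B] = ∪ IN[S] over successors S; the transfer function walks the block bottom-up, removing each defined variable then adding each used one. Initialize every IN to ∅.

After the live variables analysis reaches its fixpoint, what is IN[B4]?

Converged values:
  B0:   IN={a, c}   OUT={a, d, e}
  B1:   IN={a, d, e}   OUT={a, c, e}
  B2:   IN={a, c, e}   OUT={a, b, c, e}
  B3:   IN={a, b, e}   OUT={a, c, e}
  B4:   IN={c, e}   OUT={}

B4 is the boundary node: OUT[B4] = {}
Applying B4's transfer function to that OUT value gives IN[B4] (row B4 above).

Answer: {c, e}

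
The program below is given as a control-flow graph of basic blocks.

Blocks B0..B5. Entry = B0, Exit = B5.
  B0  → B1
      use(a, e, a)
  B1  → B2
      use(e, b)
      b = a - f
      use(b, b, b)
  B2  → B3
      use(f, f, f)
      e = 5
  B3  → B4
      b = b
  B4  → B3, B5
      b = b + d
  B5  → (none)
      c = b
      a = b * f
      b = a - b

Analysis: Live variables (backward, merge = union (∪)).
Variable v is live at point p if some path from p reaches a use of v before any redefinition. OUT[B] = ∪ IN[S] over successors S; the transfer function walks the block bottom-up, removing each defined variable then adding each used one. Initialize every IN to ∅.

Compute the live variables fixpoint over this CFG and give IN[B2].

Per-block solution:
  B0:   IN={a, b, d, e, f}   OUT={a, b, d, e, f}
  B1:   IN={a, b, d, e, f}   OUT={b, d, f}
  B2:   IN={b, d, f}   OUT={b, d, f}
  B3:   IN={b, d, f}   OUT={b, d, f}
  B4:   IN={b, d, f}   OUT={b, d, f}
  B5:   IN={b, f}   OUT={}

Merge at B2: OUT[B2] = IN[B3] = {b, d, f}
Applying B2's transfer function to that OUT value gives IN[B2] (row B2 above).

Answer: {b, d, f}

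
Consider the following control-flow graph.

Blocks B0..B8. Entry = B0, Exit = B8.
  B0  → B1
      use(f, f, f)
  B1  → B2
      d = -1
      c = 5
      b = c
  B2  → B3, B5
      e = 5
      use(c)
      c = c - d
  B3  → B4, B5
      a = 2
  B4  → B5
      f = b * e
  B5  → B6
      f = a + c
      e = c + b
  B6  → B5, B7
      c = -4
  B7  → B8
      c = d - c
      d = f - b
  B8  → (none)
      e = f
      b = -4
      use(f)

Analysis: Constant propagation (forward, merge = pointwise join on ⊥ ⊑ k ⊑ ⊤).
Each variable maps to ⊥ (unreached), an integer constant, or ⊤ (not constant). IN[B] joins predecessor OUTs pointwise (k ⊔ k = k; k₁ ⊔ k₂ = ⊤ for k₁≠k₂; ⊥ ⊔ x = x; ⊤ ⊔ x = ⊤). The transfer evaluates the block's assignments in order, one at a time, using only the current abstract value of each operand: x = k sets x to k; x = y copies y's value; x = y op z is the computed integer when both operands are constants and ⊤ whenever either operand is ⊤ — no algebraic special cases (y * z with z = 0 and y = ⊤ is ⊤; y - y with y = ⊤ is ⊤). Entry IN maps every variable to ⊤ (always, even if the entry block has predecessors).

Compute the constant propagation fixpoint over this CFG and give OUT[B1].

Per-block solution:
  B0: | IN=(all ⊤) | OUT=(all ⊤)
  B1: | IN=(all ⊤) | OUT={b:5, c:5, d:-1; rest ⊤}
  B2: | IN={b:5, c:5, d:-1; rest ⊤} | OUT={b:5, c:6, d:-1, e:5; rest ⊤}
  B3: | IN={b:5, c:6, d:-1, e:5; rest ⊤} | OUT={a:2, b:5, c:6, d:-1, e:5; rest ⊤}
  B4: | IN={a:2, b:5, c:6, d:-1, e:5; rest ⊤} | OUT={a:2, b:5, c:6, d:-1, e:5, f:25; rest ⊤}
  B5: | IN={b:5, d:-1; rest ⊤} | OUT={b:5, d:-1; rest ⊤}
  B6: | IN={b:5, d:-1; rest ⊤} | OUT={b:5, c:-4, d:-1; rest ⊤}
  B7: | IN={b:5, c:-4, d:-1; rest ⊤} | OUT={b:5, c:3; rest ⊤}
  B8: | IN={b:5, c:3; rest ⊤} | OUT={b:-4, c:3; rest ⊤}

Merge at B1: IN[B1] = OUT[B0] = {a: ⊤, b: ⊤, c: ⊤, d: ⊤, e: ⊤, f: ⊤}
Applying B1's transfer function to that IN value gives OUT[B1] (row B1 above).

Answer: {a: ⊤, b: 5, c: 5, d: -1, e: ⊤, f: ⊤}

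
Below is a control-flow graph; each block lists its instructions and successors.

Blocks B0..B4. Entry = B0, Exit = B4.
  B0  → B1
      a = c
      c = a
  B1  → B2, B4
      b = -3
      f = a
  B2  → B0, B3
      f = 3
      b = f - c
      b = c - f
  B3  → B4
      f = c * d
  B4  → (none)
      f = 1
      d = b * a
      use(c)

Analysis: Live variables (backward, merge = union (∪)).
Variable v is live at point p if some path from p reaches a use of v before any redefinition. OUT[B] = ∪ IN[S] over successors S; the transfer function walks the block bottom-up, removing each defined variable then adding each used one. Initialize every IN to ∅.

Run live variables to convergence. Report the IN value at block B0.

Answer: {c, d}

Derivation:
Converged values:
  B0: | IN={c, d} | OUT={a, c, d}
  B1: | IN={a, c, d} | OUT={a, b, c, d}
  B2: | IN={a, c, d} | OUT={a, b, c, d}
  B3: | IN={a, b, c, d} | OUT={a, b, c}
  B4: | IN={a, b, c} | OUT={}

Merge at B0: OUT[B0] = IN[B1] = {a, c, d}
Applying B0's transfer function to that OUT value gives IN[B0] (row B0 above).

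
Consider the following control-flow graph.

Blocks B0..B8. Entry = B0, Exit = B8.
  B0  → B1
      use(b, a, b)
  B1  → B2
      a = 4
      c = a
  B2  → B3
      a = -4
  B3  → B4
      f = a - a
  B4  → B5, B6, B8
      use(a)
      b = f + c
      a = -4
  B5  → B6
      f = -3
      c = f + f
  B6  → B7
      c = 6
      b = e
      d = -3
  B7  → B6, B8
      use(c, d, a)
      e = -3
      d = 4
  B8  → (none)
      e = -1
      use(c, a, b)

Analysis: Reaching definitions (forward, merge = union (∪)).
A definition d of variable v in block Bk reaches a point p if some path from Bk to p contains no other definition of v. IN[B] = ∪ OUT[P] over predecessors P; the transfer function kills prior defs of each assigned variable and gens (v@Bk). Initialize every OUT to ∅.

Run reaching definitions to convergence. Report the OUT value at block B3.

Per-block solution:
  B0:  IN={}  OUT={}
  B1:  IN={}  OUT={a@B1, c@B1}
  B2:  IN={a@B1, c@B1}  OUT={a@B2, c@B1}
  B3:  IN={a@B2, c@B1}  OUT={a@B2, c@B1, f@B3}
  B4:  IN={a@B2, c@B1, f@B3}  OUT={a@B4, b@B4, c@B1, f@B3}
  B5:  IN={a@B4, b@B4, c@B1, f@B3}  OUT={a@B4, b@B4, c@B5, f@B5}
  B6:  IN={a@B4, b@B4, b@B6, c@B1, c@B5, c@B6, d@B7, e@B7, f@B3, f@B5}  OUT={a@B4, b@B6, c@B6, d@B6, e@B7, f@B3, f@B5}
  B7:  IN={a@B4, b@B6, c@B6, d@B6, e@B7, f@B3, f@B5}  OUT={a@B4, b@B6, c@B6, d@B7, e@B7, f@B3, f@B5}
  B8:  IN={a@B4, b@B4, b@B6, c@B1, c@B6, d@B7, e@B7, f@B3, f@B5}  OUT={a@B4, b@B4, b@B6, c@B1, c@B6, d@B7, e@B8, f@B3, f@B5}

Merge at B3: IN[B3] = OUT[B2] = {a@B2, c@B1}
Applying B3's transfer function to that IN value gives OUT[B3] (row B3 above).

Answer: {a@B2, c@B1, f@B3}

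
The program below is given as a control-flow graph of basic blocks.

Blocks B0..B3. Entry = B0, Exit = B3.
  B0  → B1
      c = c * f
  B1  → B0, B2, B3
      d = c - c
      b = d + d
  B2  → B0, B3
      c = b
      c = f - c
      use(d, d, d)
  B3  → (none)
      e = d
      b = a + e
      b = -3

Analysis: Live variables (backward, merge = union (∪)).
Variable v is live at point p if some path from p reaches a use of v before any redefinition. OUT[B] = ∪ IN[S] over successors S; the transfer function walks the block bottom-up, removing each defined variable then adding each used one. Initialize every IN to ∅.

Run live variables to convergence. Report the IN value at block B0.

Answer: {a, c, f}

Derivation:
Fixpoint table:
  B0: | IN={a, c, f} | OUT={a, c, f}
  B1: | IN={a, c, f} | OUT={a, b, c, d, f}
  B2: | IN={a, b, d, f} | OUT={a, c, d, f}
  B3: | IN={a, d} | OUT={}

Merge at B0: OUT[B0] = IN[B1] = {a, c, f}
Applying B0's transfer function to that OUT value gives IN[B0] (row B0 above).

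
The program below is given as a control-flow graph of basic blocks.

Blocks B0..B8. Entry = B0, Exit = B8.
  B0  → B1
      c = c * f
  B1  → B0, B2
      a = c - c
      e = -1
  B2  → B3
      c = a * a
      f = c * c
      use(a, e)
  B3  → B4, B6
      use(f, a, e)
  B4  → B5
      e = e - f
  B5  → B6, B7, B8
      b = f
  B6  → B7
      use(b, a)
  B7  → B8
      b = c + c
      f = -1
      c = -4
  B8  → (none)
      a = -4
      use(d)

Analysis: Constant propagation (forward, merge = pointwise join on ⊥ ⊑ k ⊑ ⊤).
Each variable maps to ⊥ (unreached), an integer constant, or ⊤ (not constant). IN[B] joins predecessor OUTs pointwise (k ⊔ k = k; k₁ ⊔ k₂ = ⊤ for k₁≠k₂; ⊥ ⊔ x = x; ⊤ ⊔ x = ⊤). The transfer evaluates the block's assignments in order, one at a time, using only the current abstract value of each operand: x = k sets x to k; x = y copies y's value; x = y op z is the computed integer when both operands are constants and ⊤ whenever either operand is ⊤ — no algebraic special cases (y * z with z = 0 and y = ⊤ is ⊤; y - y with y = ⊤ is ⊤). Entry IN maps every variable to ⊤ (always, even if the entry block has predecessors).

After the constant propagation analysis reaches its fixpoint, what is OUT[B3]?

Answer: {a: ⊤, b: ⊤, c: ⊤, d: ⊤, e: -1, f: ⊤}

Derivation:
Fixpoint table:
  B0:  IN=(all ⊤)  OUT=(all ⊤)
  B1:  IN=(all ⊤)  OUT={e:-1; rest ⊤}
  B2:  IN={e:-1; rest ⊤}  OUT={e:-1; rest ⊤}
  B3:  IN={e:-1; rest ⊤}  OUT={e:-1; rest ⊤}
  B4:  IN={e:-1; rest ⊤}  OUT=(all ⊤)
  B5:  IN=(all ⊤)  OUT=(all ⊤)
  B6:  IN=(all ⊤)  OUT=(all ⊤)
  B7:  IN=(all ⊤)  OUT={c:-4, f:-1; rest ⊤}
  B8:  IN=(all ⊤)  OUT={a:-4; rest ⊤}

Merge at B3: IN[B3] = OUT[B2] = {a: ⊤, b: ⊤, c: ⊤, d: ⊤, e: -1, f: ⊤}
Applying B3's transfer function to that IN value gives OUT[B3] (row B3 above).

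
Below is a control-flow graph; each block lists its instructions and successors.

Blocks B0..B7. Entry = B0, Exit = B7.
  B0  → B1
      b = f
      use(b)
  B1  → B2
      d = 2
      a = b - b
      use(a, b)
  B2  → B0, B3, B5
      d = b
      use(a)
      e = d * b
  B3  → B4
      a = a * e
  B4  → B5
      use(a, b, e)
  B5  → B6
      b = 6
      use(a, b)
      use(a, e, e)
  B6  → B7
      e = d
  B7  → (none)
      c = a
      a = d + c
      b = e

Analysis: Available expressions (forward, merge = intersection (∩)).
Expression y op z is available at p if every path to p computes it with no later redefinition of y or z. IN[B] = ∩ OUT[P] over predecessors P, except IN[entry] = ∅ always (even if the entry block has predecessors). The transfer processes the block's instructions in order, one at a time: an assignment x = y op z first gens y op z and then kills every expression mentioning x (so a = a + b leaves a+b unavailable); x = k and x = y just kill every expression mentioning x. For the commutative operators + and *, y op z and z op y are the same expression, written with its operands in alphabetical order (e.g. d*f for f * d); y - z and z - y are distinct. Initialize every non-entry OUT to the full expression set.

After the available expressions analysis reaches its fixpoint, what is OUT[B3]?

Per-block solution:
  B0:   IN={}   OUT={}
  B1:   IN={}   OUT={b-b}
  B2:   IN={b-b}   OUT={b*d, b-b}
  B3:   IN={b*d, b-b}   OUT={b*d, b-b}
  B4:   IN={b*d, b-b}   OUT={b*d, b-b}
  B5:   IN={b*d, b-b}   OUT={}
  B6:   IN={}   OUT={}
  B7:   IN={}   OUT={c+d}

Merge at B3: IN[B3] = OUT[B2] = {b*d, b-b}
Applying B3's transfer function to that IN value gives OUT[B3] (row B3 above).

Answer: {b*d, b-b}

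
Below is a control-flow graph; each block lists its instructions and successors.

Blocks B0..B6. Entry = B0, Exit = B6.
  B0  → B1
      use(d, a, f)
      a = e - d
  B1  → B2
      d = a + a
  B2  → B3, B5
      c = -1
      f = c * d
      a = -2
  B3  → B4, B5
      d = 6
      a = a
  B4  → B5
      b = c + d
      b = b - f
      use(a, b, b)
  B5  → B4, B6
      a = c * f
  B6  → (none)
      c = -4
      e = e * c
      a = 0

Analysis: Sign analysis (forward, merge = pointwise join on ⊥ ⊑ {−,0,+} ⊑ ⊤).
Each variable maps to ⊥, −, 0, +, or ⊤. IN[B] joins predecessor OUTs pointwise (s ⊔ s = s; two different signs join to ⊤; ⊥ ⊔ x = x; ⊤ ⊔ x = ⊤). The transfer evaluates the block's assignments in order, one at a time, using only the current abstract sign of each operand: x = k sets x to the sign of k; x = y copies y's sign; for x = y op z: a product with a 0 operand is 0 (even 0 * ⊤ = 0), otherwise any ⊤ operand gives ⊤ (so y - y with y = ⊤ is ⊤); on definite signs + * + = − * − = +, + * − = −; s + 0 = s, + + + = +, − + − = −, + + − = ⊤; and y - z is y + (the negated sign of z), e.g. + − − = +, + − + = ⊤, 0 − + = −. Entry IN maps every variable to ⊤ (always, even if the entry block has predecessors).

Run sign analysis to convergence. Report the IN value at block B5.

Answer: {a: ⊤, b: ⊤, c: -, d: ⊤, e: ⊤, f: ⊤}

Working:
Converged values:
  B0:   IN=(all ⊤)   OUT=(all ⊤)
  B1:   IN=(all ⊤)   OUT=(all ⊤)
  B2:   IN=(all ⊤)   OUT={a:-, c:-; rest ⊤}
  B3:   IN={a:-, c:-; rest ⊤}   OUT={a:-, c:-, d:+; rest ⊤}
  B4:   IN={c:-; rest ⊤}   OUT={c:-; rest ⊤}
  B5:   IN={c:-; rest ⊤}   OUT={c:-; rest ⊤}
  B6:   IN={c:-; rest ⊤}   OUT={a:0, c:-; rest ⊤}

Merge at B5: IN[B5] = OUT[B2] ⊔ OUT[B3] ⊔ OUT[B4] = {a: ⊤, b: ⊤, c: -, d: ⊤, e: ⊤, f: ⊤}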